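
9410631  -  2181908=7228723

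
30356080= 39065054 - 8708974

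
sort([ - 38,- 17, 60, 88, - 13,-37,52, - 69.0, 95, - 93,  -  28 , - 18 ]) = [ - 93, - 69.0 , - 38,-37, - 28,-18,-17, - 13, 52, 60 , 88, 95]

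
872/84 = 218/21 = 10.38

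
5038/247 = 20 + 98/247=20.40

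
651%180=111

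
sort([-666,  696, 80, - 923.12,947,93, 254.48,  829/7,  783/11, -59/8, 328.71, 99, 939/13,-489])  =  [-923.12,-666, - 489,-59/8,  783/11 , 939/13,80, 93, 99 , 829/7 , 254.48, 328.71,  696, 947] 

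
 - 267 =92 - 359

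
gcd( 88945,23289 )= 1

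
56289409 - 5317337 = 50972072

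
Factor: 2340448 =2^5*11^1*61^1*109^1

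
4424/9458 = 2212/4729  =  0.47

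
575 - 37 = 538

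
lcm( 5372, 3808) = 300832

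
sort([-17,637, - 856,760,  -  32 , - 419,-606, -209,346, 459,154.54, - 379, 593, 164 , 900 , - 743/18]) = [ - 856 , - 606, - 419, - 379, - 209, - 743/18,- 32,-17, 154.54,164,  346,459, 593,637,760,  900]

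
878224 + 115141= 993365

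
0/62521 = 0 = 0.00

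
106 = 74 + 32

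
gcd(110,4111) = 1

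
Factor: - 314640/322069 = - 2^4*3^2*5^1*11^( - 1 )*67^( - 1 ) = -720/737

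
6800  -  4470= 2330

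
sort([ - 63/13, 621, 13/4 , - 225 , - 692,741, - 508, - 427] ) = [ -692, - 508, -427,-225, - 63/13,13/4,621,  741 ] 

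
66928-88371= - 21443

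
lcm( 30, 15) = 30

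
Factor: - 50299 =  - 179^1*281^1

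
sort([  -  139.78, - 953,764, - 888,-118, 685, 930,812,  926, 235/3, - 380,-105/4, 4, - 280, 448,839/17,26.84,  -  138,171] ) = [  -  953 , - 888, - 380, - 280, - 139.78,-138,  -  118, - 105/4,4, 26.84 , 839/17, 235/3,171,448,  685,764 , 812,926,  930]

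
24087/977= 24+639/977= 24.65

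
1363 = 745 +618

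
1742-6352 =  - 4610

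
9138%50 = 38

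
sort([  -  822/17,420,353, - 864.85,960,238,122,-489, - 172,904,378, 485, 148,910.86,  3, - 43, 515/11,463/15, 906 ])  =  [ - 864.85,- 489, - 172,-822/17, - 43 , 3 , 463/15,515/11,122, 148, 238,353, 378, 420 , 485, 904, 906,910.86 , 960 ]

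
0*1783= 0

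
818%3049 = 818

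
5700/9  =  633 + 1/3 = 633.33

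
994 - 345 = 649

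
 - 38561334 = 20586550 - 59147884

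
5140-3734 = 1406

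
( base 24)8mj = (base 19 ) E56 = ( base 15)17DA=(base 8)12043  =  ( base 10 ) 5155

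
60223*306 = 18428238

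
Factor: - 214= -2^1*107^1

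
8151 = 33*247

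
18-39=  - 21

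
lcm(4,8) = 8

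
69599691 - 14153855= 55445836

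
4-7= - 3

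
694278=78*8901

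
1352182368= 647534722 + 704647646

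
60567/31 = 60567/31 = 1953.77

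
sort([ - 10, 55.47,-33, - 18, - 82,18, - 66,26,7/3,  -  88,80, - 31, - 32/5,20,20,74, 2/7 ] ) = [ - 88, - 82, - 66, - 33, - 31,- 18 , - 10, - 32/5,2/7,7/3, 18,  20,20,26, 55.47,  74,80] 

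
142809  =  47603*3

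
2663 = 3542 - 879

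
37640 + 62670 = 100310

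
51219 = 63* 813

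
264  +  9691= 9955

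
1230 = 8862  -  7632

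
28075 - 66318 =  - 38243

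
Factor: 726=2^1*3^1*11^2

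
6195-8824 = - 2629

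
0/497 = 0= 0.00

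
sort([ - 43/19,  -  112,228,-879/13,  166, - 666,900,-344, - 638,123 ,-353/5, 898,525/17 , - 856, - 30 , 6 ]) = [ - 856, - 666,-638, - 344,  -  112,-353/5 , - 879/13, - 30, - 43/19,6, 525/17, 123, 166, 228,898,900 ]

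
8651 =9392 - 741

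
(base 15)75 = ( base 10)110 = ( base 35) 35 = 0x6e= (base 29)3n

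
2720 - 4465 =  - 1745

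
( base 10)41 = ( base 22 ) 1J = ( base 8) 51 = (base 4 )221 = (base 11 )38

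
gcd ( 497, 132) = 1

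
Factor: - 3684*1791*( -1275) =2^2*3^4 * 5^2*17^1*199^1*307^1 = 8412506100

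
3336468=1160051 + 2176417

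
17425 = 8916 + 8509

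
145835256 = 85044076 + 60791180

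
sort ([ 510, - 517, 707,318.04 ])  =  [ - 517, 318.04,  510, 707 ]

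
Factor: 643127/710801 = 7^( - 1)*13^( - 1)*17^1*73^( - 1) *107^ (  -  1 )*37831^1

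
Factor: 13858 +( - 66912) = - 2^1*41^1*647^1 = - 53054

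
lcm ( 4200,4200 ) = 4200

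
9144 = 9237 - 93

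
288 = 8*36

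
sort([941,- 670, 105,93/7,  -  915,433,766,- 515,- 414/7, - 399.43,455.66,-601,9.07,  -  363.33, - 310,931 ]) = [ - 915,  -  670, - 601, - 515, - 399.43, - 363.33 , - 310, - 414/7,9.07, 93/7, 105,433 , 455.66,766,931 , 941 ]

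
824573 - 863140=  - 38567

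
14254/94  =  7127/47=151.64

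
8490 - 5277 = 3213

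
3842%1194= 260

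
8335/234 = 8335/234= 35.62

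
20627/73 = 20627/73 = 282.56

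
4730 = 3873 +857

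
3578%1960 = 1618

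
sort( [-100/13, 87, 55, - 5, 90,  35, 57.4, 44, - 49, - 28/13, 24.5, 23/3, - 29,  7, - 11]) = [ - 49, - 29,  -  11,  -  100/13,- 5 ,  -  28/13, 7, 23/3, 24.5,35,  44 , 55,  57.4 , 87, 90] 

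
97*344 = 33368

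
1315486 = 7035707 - 5720221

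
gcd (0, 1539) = 1539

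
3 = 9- 6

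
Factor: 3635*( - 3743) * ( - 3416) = 46477429880 = 2^3 * 5^1*7^1*19^1*61^1*197^1*727^1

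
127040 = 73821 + 53219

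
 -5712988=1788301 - 7501289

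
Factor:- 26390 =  - 2^1*5^1*7^1 * 13^1*29^1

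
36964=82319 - 45355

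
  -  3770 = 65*( - 58)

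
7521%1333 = 856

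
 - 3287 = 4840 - 8127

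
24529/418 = 1291/22 = 58.68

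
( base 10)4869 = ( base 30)5c9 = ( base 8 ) 11405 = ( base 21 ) B0I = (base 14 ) 1abb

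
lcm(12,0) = 0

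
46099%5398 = 2915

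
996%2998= 996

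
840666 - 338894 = 501772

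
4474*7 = 31318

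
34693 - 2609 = 32084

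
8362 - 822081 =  - 813719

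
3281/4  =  820 + 1/4 =820.25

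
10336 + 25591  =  35927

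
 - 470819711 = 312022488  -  782842199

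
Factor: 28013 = 109^1*257^1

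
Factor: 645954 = 2^1*3^1*199^1*541^1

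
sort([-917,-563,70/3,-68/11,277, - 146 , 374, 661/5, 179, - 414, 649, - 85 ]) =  [ - 917, - 563, - 414,-146, - 85, - 68/11 , 70/3,  661/5 , 179, 277, 374,649 ]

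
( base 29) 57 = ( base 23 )6e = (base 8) 230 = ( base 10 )152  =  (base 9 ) 178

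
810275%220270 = 149465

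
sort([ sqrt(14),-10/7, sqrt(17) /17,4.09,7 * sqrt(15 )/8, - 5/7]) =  [ - 10/7,- 5/7, sqrt( 17)/17 , 7* sqrt( 15) /8, sqrt(14), 4.09 ]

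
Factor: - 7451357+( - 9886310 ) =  - 17337667 = - 157^1*110431^1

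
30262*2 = 60524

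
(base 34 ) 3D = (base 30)3P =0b1110011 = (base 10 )115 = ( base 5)430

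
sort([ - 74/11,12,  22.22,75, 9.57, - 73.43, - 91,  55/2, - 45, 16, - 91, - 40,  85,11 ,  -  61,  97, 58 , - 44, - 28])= [  -  91  , - 91, - 73.43,-61, - 45, - 44, - 40, - 28, - 74/11,9.57, 11,12,  16 , 22.22,  55/2, 58,75, 85,  97 ] 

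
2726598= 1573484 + 1153114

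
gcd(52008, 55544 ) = 8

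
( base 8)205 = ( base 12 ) B1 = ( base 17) 7e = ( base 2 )10000101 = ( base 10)133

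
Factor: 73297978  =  2^1*13^1*2819153^1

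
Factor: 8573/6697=37^( - 1)*181^(  -  1 )*8573^1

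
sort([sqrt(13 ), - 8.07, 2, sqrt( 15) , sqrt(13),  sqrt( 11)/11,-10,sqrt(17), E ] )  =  [ - 10,-8.07 , sqrt( 11)/11, 2,E, sqrt(13),sqrt( 13),sqrt( 15),sqrt ( 17) ] 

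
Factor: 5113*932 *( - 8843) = -2^2*37^1*233^1 * 239^1 * 5113^1   =  -42139689388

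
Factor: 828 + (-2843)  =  -5^1*13^1*31^1=   - 2015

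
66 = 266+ - 200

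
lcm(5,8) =40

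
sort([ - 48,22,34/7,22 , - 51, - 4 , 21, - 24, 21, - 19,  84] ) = [ -51, - 48, - 24, - 19, - 4,34/7,21, 21,22,22,  84 ]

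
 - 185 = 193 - 378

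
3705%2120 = 1585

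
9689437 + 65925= 9755362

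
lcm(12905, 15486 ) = 77430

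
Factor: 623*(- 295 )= - 5^1*7^1*59^1*89^1= -183785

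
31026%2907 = 1956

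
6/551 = 6/551  =  0.01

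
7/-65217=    - 7/65217 = - 0.00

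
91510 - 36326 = 55184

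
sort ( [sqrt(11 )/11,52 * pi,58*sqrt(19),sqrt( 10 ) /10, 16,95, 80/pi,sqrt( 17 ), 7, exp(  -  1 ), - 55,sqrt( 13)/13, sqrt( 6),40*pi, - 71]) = [ - 71, - 55,sqrt(13 )/13,sqrt(11 )/11, sqrt(10) /10, exp( - 1 ),sqrt (6),sqrt ( 17), 7, 16,  80/pi,95,40*pi,52*pi , 58 * sqrt ( 19) ]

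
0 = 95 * 0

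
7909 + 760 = 8669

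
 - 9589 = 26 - 9615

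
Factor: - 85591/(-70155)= 3^( -2 )*5^( -1 )*11^1* 31^1*251^1*1559^( - 1)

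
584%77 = 45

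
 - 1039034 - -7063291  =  6024257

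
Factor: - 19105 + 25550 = 5^1 *1289^1 = 6445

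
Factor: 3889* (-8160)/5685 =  -2^5*17^1 * 379^( - 1)*3889^1= - 2115616/379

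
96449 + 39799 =136248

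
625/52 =12 + 1/52 = 12.02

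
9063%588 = 243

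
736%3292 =736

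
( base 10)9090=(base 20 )12ea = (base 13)41A3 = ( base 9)13420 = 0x2382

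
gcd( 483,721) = 7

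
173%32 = 13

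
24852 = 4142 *6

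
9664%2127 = 1156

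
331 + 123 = 454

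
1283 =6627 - 5344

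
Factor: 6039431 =277^1*21803^1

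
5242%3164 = 2078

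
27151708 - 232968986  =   - 205817278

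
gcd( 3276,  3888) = 36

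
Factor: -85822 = - 2^1*11^1*47^1*83^1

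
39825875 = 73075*545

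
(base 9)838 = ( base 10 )683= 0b1010101011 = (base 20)1E3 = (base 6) 3055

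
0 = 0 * 71436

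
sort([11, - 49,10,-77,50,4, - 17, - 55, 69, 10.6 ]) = [ - 77, - 55, - 49, - 17, 4,10, 10.6, 11,50,69]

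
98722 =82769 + 15953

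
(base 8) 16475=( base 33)6sr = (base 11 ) 5695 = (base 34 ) 6g5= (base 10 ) 7485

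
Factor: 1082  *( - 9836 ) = - 2^3 *541^1*2459^1 = - 10642552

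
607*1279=776353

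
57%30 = 27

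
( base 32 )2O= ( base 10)88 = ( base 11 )80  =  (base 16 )58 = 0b1011000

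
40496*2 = 80992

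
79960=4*19990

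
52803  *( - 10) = - 528030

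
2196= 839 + 1357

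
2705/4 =2705/4 = 676.25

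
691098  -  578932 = 112166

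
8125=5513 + 2612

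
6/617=6/617 = 0.01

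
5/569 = 5/569 = 0.01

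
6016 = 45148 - 39132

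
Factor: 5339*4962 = 2^1*3^1*19^1*281^1*827^1 = 26492118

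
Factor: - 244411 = - 244411^1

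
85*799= 67915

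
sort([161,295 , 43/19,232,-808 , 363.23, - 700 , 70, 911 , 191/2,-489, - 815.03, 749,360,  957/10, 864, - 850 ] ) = [ - 850,-815.03,-808, - 700, - 489 , 43/19,  70 , 191/2,957/10, 161, 232,295, 360,363.23, 749,864, 911] 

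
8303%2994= 2315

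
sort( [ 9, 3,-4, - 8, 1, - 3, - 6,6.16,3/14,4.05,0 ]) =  [ - 8, - 6,  -  4, - 3,  0 , 3/14,1,3, 4.05,6.16,9 ] 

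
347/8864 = 347/8864 = 0.04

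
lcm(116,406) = 812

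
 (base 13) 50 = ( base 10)65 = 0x41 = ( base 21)32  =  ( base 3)2102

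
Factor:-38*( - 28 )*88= 2^6* 7^1*11^1*19^1 = 93632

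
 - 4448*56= - 249088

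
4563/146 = 31 + 37/146 = 31.25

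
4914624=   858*5728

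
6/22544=3/11272 = 0.00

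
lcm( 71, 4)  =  284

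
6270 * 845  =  5298150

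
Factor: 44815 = 5^1 * 8963^1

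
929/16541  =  929/16541 =0.06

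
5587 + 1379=6966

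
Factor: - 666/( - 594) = 3^( - 1 )*11^(-1 ) * 37^1 = 37/33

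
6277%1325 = 977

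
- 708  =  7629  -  8337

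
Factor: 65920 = 2^7*5^1*103^1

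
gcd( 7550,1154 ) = 2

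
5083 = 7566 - 2483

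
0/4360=0 = 0.00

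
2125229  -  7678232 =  - 5553003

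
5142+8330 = 13472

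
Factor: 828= 2^2*3^2*23^1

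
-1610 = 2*( - 805) 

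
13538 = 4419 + 9119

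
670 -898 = -228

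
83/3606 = 83/3606= 0.02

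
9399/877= 9399/877 = 10.72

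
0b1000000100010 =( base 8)10042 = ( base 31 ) 497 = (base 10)4130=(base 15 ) 1355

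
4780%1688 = 1404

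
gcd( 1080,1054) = 2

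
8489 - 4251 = 4238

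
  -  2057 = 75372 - 77429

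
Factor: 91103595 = 3^1*5^1 * 11^1 * 17^1 *32479^1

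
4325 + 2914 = 7239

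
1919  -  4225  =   - 2306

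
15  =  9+6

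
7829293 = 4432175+3397118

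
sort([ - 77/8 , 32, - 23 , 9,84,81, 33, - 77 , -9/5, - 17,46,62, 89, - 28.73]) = [ - 77, - 28.73,-23,  -  17 , - 77/8, - 9/5, 9, 32, 33,46,62, 81 , 84,89 ]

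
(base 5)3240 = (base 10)445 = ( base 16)1BD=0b110111101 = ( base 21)104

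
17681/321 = 17681/321 = 55.08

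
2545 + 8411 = 10956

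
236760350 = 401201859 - 164441509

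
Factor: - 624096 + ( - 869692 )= - 2^2  *373447^1 = - 1493788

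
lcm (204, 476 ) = 1428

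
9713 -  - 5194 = 14907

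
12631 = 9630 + 3001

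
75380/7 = 10768 + 4/7 = 10768.57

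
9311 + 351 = 9662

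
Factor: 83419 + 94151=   2^1 * 3^2*5^1*1973^1  =  177570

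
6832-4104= 2728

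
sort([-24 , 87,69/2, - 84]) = [-84, - 24,69/2, 87]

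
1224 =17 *72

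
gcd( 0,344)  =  344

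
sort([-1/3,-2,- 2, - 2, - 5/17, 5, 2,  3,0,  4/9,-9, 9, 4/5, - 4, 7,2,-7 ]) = [ - 9, - 7,-4, - 2,-2,- 2, - 1/3, - 5/17, 0 , 4/9, 4/5,2, 2,3,5, 7, 9 ] 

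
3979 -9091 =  - 5112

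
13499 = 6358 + 7141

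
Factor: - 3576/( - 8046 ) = 2^2*3^( - 2) = 4/9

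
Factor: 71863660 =2^2*5^1 * 11^1*  227^1*1439^1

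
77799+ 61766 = 139565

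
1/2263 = 1/2263 = 0.00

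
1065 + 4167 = 5232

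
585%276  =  33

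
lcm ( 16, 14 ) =112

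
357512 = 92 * 3886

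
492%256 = 236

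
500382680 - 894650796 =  - 394268116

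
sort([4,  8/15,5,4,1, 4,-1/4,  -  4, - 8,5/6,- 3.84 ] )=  [ - 8, - 4 , - 3.84, - 1/4, 8/15,5/6,1, 4,4,4, 5 ]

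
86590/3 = 86590/3 = 28863.33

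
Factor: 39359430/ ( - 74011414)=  - 19679715/37005707 =- 3^2 * 5^1*11^1*83^1*479^1*37005707^(-1)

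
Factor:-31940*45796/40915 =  - 2^4*7^(  -  2)*107^2*167^( - 1)*1597^1 = - 292544848/8183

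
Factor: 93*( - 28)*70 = - 182280 = - 2^3* 3^1*5^1*7^2*31^1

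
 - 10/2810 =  - 1/281=- 0.00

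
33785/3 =11261 + 2/3 = 11261.67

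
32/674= 16/337= 0.05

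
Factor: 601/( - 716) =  - 2^( - 2 )*179^( -1)*601^1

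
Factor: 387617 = 17^1*151^2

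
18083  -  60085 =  - 42002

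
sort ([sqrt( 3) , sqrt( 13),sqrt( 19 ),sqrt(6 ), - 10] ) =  [ - 10,  sqrt(3 ),sqrt (6 ), sqrt( 13 ),  sqrt ( 19) ]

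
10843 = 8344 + 2499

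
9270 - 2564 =6706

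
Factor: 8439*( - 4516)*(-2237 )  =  2^2*3^1*29^1*97^1*1129^1*2237^1 = 85253242188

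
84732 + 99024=183756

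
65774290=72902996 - 7128706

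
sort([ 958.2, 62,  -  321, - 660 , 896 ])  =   [-660, - 321 , 62,896, 958.2]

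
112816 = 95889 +16927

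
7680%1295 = 1205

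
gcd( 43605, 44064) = 459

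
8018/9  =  890 + 8/9 = 890.89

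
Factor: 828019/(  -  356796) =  - 919/396 =- 2^(-2)*3^( - 2 ) * 11^( - 1)*919^1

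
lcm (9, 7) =63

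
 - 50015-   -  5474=  -  44541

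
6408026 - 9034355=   -2626329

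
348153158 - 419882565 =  - 71729407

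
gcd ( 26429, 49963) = 1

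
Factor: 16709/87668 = 2^(-2)*7^1*11^1 * 101^(-1) = 77/404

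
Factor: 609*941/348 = 6587/4=2^( - 2) * 7^1*941^1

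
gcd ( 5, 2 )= 1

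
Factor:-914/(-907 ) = 2^1*457^1*907^( - 1) 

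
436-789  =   - 353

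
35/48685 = 1/1391 = 0.00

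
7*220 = 1540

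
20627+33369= 53996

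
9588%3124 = 216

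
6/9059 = 6/9059 = 0.00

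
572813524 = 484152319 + 88661205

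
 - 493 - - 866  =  373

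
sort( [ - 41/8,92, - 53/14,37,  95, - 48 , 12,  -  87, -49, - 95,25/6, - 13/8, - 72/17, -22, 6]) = [ - 95, - 87, - 49, - 48, -22, - 41/8, - 72/17,-53/14, - 13/8,25/6,6 , 12,37,92,95 ] 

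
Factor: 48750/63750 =13^1 *17^(-1)= 13/17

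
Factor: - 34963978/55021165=  -  2^1* 5^(  -  1 ) * 7^1 * 79^1* 101^1*313^1*11004233^( - 1)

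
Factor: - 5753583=-3^2*11^1*89^1*653^1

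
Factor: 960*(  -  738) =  - 2^7*3^3 * 5^1*41^1 = - 708480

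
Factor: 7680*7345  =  2^9*3^1*5^2*13^1*113^1 = 56409600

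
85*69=5865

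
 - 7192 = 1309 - 8501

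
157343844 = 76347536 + 80996308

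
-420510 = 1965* ( - 214 ) 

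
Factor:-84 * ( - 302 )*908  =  23034144= 2^5*3^1*7^1*151^1*227^1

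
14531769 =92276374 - 77744605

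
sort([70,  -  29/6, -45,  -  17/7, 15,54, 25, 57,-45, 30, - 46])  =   [ - 46, - 45, - 45 ,-29/6, - 17/7 , 15, 25, 30 , 54,  57,  70 ] 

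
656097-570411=85686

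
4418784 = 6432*687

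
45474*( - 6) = -272844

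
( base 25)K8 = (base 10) 508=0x1FC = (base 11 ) 422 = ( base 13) 301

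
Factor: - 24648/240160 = - 39/380 = - 2^ ( - 2) * 3^1*5^( - 1)*13^1 * 19^ ( - 1) 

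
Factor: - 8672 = -2^5*271^1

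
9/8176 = 9/8176 =0.00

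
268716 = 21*12796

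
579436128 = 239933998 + 339502130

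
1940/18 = 970/9 = 107.78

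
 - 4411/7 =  - 4411/7  =  -630.14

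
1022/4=255 + 1/2 = 255.50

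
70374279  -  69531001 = 843278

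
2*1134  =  2268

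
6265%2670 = 925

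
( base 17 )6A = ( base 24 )4G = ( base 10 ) 112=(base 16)70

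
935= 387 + 548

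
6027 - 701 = 5326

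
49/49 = 1 = 1.00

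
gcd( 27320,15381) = 1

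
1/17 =1/17 = 0.06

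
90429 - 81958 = 8471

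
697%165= 37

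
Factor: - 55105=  - 5^1 *103^1*107^1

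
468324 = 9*52036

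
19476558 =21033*926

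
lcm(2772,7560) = 83160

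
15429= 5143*3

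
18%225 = 18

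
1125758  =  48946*23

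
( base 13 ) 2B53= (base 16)18B1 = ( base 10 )6321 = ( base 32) 65H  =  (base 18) 1193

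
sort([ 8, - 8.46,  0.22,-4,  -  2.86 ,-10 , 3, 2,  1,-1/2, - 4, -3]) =[-10, - 8.46, - 4 , - 4,-3, - 2.86,-1/2, 0.22,  1, 2, 3, 8 ] 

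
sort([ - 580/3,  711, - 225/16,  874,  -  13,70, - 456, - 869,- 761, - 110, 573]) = [ - 869 , - 761, - 456,-580/3,  -  110, - 225/16, - 13, 70,573, 711,  874 ] 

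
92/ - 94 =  -1 + 1/47=-0.98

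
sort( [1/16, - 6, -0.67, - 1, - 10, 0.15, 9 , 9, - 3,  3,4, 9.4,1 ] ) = [ - 10 , - 6 , - 3, - 1, - 0.67, 1/16, 0.15, 1, 3, 4,9, 9,9.4]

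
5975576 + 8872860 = 14848436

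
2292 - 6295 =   -  4003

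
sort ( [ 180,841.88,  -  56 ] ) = [ - 56, 180 , 841.88]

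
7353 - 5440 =1913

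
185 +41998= 42183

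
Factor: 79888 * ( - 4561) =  - 2^4*4561^1 * 4993^1 = - 364369168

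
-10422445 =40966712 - 51389157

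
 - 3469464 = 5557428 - 9026892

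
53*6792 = 359976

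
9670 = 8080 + 1590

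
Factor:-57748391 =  - 19^1*3039389^1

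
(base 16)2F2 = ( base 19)21d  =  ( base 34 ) M6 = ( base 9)1027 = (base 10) 754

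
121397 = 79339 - - 42058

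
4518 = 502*9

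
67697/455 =148 + 51/65= 148.78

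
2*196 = 392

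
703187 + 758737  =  1461924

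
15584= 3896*4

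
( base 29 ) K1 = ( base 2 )1001000101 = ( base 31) in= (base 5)4311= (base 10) 581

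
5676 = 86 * 66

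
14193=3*4731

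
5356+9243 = 14599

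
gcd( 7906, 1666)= 2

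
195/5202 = 65/1734 = 0.04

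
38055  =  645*59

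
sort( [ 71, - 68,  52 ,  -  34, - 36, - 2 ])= [ - 68, - 36 , - 34, - 2 , 52 , 71]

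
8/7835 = 8/7835= 0.00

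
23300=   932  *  25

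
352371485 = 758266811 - 405895326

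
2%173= 2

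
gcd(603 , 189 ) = 9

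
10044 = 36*279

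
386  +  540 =926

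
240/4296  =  10/179= 0.06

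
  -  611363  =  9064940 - 9676303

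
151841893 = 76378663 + 75463230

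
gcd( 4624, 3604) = 68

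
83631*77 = 6439587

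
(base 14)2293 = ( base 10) 6009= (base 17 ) 13d8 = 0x1779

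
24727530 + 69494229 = 94221759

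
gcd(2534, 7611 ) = 1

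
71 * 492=34932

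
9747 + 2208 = 11955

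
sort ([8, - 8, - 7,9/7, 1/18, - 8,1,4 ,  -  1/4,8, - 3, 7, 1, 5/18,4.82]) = [-8, - 8,-7 , - 3, - 1/4 , 1/18, 5/18, 1,1, 9/7,4,4.82,  7,  8,  8]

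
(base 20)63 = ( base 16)7B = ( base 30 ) 43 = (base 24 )53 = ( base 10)123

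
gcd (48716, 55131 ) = 1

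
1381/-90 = - 1381/90 = - 15.34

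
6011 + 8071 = 14082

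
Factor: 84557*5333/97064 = 2^( - 3)*1103^( - 1 )*5333^1 * 7687^1 = 40994771/8824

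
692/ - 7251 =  - 1 + 6559/7251 = - 0.10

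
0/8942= 0 = 0.00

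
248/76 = 62/19=3.26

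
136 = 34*4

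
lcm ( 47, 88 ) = 4136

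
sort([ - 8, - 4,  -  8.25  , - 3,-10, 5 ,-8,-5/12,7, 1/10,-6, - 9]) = [-10,- 9, - 8.25,-8, - 8, - 6, - 4, - 3, - 5/12,1/10,5, 7]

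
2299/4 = 2299/4= 574.75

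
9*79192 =712728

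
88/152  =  11/19 = 0.58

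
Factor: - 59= -59^1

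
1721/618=1721/618 = 2.78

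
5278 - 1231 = 4047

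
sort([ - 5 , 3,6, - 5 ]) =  [ - 5, - 5,3,6 ]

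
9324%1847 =89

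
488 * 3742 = 1826096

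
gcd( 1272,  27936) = 24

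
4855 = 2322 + 2533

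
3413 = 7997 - 4584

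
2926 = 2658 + 268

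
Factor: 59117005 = 5^1* 11823401^1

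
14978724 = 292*51297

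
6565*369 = 2422485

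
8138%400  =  138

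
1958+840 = 2798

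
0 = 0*82275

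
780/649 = 780/649 = 1.20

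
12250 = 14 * 875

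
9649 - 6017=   3632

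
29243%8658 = 3269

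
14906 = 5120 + 9786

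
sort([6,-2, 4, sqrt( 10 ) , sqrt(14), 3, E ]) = [ -2, E, 3,sqrt(10 ), sqrt( 14 ), 4,6]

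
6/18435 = 2/6145 = 0.00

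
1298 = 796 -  - 502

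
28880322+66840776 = 95721098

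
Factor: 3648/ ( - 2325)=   -  2^6*5^(- 2)*19^1*31^( - 1) = -1216/775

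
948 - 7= 941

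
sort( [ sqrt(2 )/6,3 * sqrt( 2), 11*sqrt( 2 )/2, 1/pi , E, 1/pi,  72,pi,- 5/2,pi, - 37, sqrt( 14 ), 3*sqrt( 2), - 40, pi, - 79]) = [-79 , - 40, - 37, - 5/2, sqrt( 2 ) /6, 1/pi, 1/pi,E, pi, pi, pi,sqrt( 14 ),  3*sqrt( 2) , 3*sqrt( 2),11*sqrt( 2)/2 , 72] 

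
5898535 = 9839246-3940711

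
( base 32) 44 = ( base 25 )57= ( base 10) 132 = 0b10000100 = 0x84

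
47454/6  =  7909 = 7909.00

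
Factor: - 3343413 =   -  3^1*1114471^1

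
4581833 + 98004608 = 102586441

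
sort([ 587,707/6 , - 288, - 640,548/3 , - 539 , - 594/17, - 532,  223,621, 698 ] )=[-640,- 539,- 532 , - 288 , - 594/17,707/6, 548/3,223,587, 621,698]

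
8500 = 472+8028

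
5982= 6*997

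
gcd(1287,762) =3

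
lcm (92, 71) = 6532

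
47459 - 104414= - 56955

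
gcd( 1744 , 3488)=1744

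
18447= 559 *33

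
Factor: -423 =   -  3^2*47^1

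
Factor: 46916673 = 3^1 * 149^1*104959^1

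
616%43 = 14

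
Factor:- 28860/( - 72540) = 3^(- 1 ) * 31^( - 1) * 37^1 = 37/93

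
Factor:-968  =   - 2^3 * 11^2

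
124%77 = 47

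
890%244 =158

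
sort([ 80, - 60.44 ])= [ - 60.44, 80 ]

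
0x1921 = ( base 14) 24B7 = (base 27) 8m7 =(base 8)14441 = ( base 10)6433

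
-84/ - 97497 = 28/32499  =  0.00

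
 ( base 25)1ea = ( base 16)3d9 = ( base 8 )1731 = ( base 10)985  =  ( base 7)2605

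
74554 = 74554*1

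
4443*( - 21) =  - 93303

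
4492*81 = 363852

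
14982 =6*2497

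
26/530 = 13/265 = 0.05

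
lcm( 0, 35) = 0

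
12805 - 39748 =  - 26943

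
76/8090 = 38/4045 = 0.01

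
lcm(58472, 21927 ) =175416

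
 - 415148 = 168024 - 583172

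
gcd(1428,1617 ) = 21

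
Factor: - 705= -3^1*5^1*47^1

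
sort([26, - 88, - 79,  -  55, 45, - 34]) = [ - 88,-79, - 55,  -  34,26, 45]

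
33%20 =13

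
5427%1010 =377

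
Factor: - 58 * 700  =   - 2^3*5^2 *7^1*29^1 = - 40600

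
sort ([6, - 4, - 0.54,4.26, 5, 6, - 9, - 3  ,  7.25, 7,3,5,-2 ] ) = [ - 9, - 4, - 3, - 2, - 0.54,3,4.26,5,5,6,6,7,7.25 ] 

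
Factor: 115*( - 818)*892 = -83910440 = -  2^3*5^1*23^1*223^1*409^1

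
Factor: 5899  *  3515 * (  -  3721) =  - 5^1 * 17^1 * 19^1*37^1*61^2 * 347^1=- 77154879185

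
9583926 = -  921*( - 10406)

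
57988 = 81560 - 23572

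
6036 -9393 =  - 3357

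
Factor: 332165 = 5^1*31^1*2143^1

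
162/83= 1 + 79/83 = 1.95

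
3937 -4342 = -405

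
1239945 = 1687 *735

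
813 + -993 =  - 180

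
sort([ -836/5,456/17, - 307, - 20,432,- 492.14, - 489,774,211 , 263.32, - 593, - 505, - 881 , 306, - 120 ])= [ - 881, - 593, - 505, - 492.14, - 489, - 307,  -  836/5,- 120, - 20, 456/17 , 211,263.32 , 306,432,774]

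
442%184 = 74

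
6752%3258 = 236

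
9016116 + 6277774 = 15293890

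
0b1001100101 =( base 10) 613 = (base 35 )HI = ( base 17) 221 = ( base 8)1145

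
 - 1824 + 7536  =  5712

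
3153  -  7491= - 4338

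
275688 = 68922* 4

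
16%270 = 16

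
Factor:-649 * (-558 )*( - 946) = -342586332 = -2^2*3^2*11^2*31^1*43^1*59^1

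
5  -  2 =3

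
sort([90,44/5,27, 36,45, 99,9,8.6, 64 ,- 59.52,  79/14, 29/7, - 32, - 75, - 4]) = [ - 75,-59.52, - 32,  -  4 , 29/7,  79/14,8.6, 44/5, 9,27, 36,45, 64, 90,99]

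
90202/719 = 125 + 327/719 = 125.45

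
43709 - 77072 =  - 33363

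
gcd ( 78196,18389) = 1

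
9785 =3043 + 6742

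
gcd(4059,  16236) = 4059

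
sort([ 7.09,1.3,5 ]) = [1.3,5, 7.09 ] 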